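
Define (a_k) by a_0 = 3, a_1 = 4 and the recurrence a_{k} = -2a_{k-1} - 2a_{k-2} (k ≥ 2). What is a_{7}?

-80

The ordinary generating function has denominator 1 + 2z + 2z^2.
Iterating the recurrence: a_0,…,a_{7} = 3, 4, -14, 20, -12, -16, 56, -80.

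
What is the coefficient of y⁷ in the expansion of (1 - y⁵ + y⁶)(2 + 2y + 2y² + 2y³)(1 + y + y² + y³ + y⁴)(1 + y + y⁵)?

(1 - y⁵ + y⁶) has coefficients 1,0,0,0,0,-1,1 for degrees 0…6.
(2 + 2y + 2y² + 2y³) has coefficients 2,2,2,2,0,0,0,0 for degrees 0…7.
Multiplying by (1 + y + y² + y³ + y⁴) gives running coefficients 2,4,6,8,8,6,4,2 for degrees 0…7.
Finally multiplying by (1 + y + y⁵), the product of all factors after the first has coefficients 2,6,10,14,16,16,14,12 for degrees 0…7.
[y⁷] = 1·12 − 1·10 + 1·6 = 8.

8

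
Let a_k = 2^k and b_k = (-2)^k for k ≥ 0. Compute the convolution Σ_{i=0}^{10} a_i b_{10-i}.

1024

This is [x^10] in the product of the two ordinary generating functions.
Σ = 1·1024 + 2·(-512) + 4·256 + 8·(-128) + 16·64 + 32·(-32) + 64·16 + 128·(-8) + 256·4 + 512·(-2) + 1024·1 = 1024.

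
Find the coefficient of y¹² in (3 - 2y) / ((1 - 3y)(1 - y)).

1860043

The denominator gives the recurrence a_n = 4a_(n−1) − 3a_(n−2) for n ≥ 3; the numerator fixes a_0 = 3, a_1 = 10, a_2 = 31.
Iterating: 3, 10, 31, 94, 283, 850, 2551, 7654, 22963, 68890, 206671, 620014, 1860043, so a_12 = 1860043.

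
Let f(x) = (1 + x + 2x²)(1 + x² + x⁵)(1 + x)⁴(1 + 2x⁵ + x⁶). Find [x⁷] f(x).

52

(1 + x + 2x²) has coefficients 1,1,2 for degrees 0…2.
(1 + x² + x⁵) has coefficients 1,0,1,0,0,1,0,0 for degrees 0…7.
Multiplying by (1 + x)⁴ gives running coefficients 1,4,7,8,7,5,5,6 for degrees 0…7.
Finally multiplying by (1 + 2x⁵ + x⁶), the product of all factors after the first has coefficients 1,4,7,8,7,7,14,24 for degrees 0…7.
[x⁷] = 1·24 + 1·14 + 2·7 = 52.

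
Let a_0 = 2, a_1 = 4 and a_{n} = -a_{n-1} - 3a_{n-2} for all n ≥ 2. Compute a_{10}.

320

The ordinary generating function has denominator 1 + z + 3z^2.
Iterating the recurrence: a_0,…,a_{10} = 2, 4, -10, -2, 32, -26, -70, 148, 62, -506, 320.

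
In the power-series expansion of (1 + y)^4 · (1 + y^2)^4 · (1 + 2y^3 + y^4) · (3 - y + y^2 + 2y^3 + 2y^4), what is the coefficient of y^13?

718

(1 + y)^4 has coefficients 1,4,6,4,1 for degrees 0…4.
(1 + y^2)^4 has coefficients 1,0,4,0,6,0,4,0,1,0,0,0,0,0 for degrees 0…13.
Multiplying by (1 + 2y^3 + y^4) gives running coefficients 1,0,4,2,7,8,8,12,7,8,4,2,1,0 for degrees 0…13.
Finally multiplying by (3 - y + y^2 + 2y^3 + 2y^4), the product of all factors after the first has coefficients 3,-1,13,4,25,27,35,54,47,61,51,48,35,25 for degrees 0…13.
[y^13] = 1·25 + 4·35 + 6·48 + 4·51 + 1·61 = 718.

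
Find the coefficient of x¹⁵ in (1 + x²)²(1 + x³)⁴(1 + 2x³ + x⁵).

8

(1 + x²)² has coefficients 1,0,2,0,1 for degrees 0…4.
(1 + x³)⁴ has coefficients 1,0,0,4,0,0,6,0,0,4,0,0,1,0,0,0 for degrees 0…15.
Finally multiplying by (1 + 2x³ + x⁵), the product of all factors after the first has coefficients 1,0,0,6,0,1,14,0,4,16,0,6,9,0,4,2 for degrees 0…15.
[x¹⁵] = 1·2 + 2·0 + 1·6 = 8.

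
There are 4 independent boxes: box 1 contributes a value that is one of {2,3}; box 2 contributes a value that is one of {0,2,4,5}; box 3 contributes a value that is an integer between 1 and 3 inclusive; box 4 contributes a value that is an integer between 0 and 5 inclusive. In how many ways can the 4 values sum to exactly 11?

The generating function for the choices is (t^2 + t^3)·(1 + t^2 + t^4 + t^5)·(t + t^2 + t^3)·(1 + t + t^2 + t^3 + t^4 + t^5); the count is [t^11].
(t^2 + t^3) has coefficients 0,0,1,1 for degrees 0…3.
(1 + t^2 + t^4 + t^5) has coefficients 1,0,1,0,1,1,0,0,0,0,0,0 for degrees 0…11.
Multiplying by (t + t^2 + t^3) gives running coefficients 0,1,1,2,1,2,2,2,1,0,0,0 for degrees 0…11.
Finally multiplying by (1 + t + t^2 + t^3 + t^4 + t^5), the product of all factors after the first has coefficients 0,1,2,4,5,7,9,10,10,8,7,5 for degrees 0…11.
[t^11] = 1·8 + 1·10 = 18.

18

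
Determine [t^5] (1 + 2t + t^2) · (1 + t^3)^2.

2

(1 + 2t + t^2) has coefficients 1,2,1 for degrees 0…2.
(1 + t^3)^2 has coefficients 1,0,0,2,0,0 for degrees 0…5.
[t^5] = 1·0 + 2·0 + 1·2 = 2.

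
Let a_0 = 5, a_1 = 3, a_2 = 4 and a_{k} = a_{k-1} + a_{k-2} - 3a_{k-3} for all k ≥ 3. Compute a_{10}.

220

The ordinary generating function has denominator 1 - t - t^2 + 3t^3.
Iterating the recurrence: a_0,…,a_{10} = 5, 3, 4, -8, -13, -33, -22, -16, 61, 111, 220.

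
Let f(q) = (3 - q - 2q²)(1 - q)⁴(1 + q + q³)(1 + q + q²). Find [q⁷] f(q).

(3 - q - 2q²) has coefficients 3,-1,-2 for degrees 0…2.
(1 - q)⁴ has coefficients 1,-4,6,-4,1,0,0,0 for degrees 0…7.
Multiplying by (1 + q + q³) gives running coefficients 1,-3,2,3,-7,7,-4,1 for degrees 0…7.
Finally multiplying by (1 + q + q²), the product of all factors after the first has coefficients 1,-2,0,2,-2,3,-4,4 for degrees 0…7.
[q⁷] = 3·4 − 1·(-4) − 2·3 = 10.

10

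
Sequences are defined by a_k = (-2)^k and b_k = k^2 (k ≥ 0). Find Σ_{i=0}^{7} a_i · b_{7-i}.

Write out a_i and b_{7-i} for i = 0,…,7 and sum the products.
Σ = 1·49 − 2·36 + 4·25 − 8·16 + 16·9 − 32·4 + 64·1 − 128·0 = 29.

29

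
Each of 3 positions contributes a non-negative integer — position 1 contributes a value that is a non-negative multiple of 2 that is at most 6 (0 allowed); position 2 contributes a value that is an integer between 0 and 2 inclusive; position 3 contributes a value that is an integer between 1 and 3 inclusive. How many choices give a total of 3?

4

The generating function for the choices is (1 + z^2 + z^4 + z^6)·(1 + z + z^2)·(z + z^2 + z^3); the count is [z^3].
(1 + z^2 + z^4 + z^6) has coefficients 1,0,1,0 for degrees 0…3.
(1 + z + z^2) has coefficients 1,1,1,0 for degrees 0…3.
Finally multiplying by (z + z^2 + z^3), the product of all factors after the first has coefficients 0,1,2,3 for degrees 0…3.
[z^3] = 1·3 + 1·1 = 4.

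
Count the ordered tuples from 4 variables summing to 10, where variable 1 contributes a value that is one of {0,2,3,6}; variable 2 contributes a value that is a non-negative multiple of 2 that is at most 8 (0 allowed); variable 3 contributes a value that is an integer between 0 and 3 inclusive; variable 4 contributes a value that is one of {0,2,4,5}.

28

The generating function for the choices is (1 + z^2 + z^3 + z^6)·(1 + z^2 + z^4 + z^6 + z^8)·(1 + z + z^2 + z^3)·(1 + z^2 + z^4 + z^5); the count is [z^10].
(1 + z^2 + z^3 + z^6) has coefficients 1,0,1,1,0,0,1 for degrees 0…6.
(1 + z^2 + z^4 + z^6 + z^8) has coefficients 1,0,1,0,1,0,1,0,1,0,0 for degrees 0…10.
Multiplying by (1 + z + z^2 + z^3) gives running coefficients 1,1,2,2,2,2,2,2,2,2,1 for degrees 0…10.
Finally multiplying by (1 + z^2 + z^4 + z^5), the product of all factors after the first has coefficients 1,1,3,3,5,6,7,8,8,8,7 for degrees 0…10.
[z^10] = 1·7 + 1·8 + 1·8 + 1·5 = 28.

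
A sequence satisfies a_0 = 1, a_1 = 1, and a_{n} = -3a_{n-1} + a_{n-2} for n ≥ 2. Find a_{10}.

-29867

The ordinary generating function has denominator 1 + 3q - q^2.
Iterating the recurrence: a_0,…,a_{10} = 1, 1, -2, 7, -23, 76, -251, 829, -2738, 9043, -29867.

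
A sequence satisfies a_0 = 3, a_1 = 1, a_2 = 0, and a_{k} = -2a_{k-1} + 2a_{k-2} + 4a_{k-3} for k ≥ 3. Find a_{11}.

The ordinary generating function has denominator 1 + 2q - 2q^2 - 4q^3.
Iterating the recurrence: a_0,…,a_{11} = 3, 1, 0, 14, -24, 76, -144, 344, -672, 1456, -2880, 5984.

5984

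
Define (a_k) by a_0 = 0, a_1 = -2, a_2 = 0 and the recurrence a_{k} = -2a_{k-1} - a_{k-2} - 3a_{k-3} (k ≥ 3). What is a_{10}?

The ordinary generating function has denominator 1 + 2q + q^2 + 3q^3.
Iterating the recurrence: a_0,…,a_{10} = 0, -2, 0, 2, 2, -6, 4, -8, 30, -64, 122.

122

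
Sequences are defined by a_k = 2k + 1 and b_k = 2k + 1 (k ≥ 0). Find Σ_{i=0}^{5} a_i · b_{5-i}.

146

This is [x^5] in the product of the two ordinary generating functions.
Σ = 1·11 + 3·9 + 5·7 + 7·5 + 9·3 + 11·1 = 146.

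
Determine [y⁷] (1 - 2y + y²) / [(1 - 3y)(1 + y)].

728

The denominator gives the recurrence a_n = 2a_(n−1) + 3a_(n−2) for n ≥ 3; the numerator fixes a_0 = 1, a_1 = 0, a_2 = 4.
Iterating: 1, 0, 4, 8, 28, 80, 244, 728, so a_7 = 728.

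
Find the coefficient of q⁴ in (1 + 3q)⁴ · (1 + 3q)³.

2835

(1 + 3q)⁴ has coefficients 1,12,54,108,81 for degrees 0…4.
(1 + 3q)³ has coefficients 1,9,27,27,0 for degrees 0…4.
[q⁴] = 1·0 + 12·27 + 54·27 + 108·9 + 81·1 = 2835.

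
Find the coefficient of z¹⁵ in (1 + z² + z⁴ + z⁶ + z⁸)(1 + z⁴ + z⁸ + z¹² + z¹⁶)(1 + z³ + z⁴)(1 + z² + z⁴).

(1 + z² + z⁴ + z⁶ + z⁸) has coefficients 1,0,1,0,1,0,1,0,1 for degrees 0…8.
(1 + z⁴ + z⁸ + z¹² + z¹⁶) has coefficients 1,0,0,0,1,0,0,0,1,0,0,0,1,0,0,0 for degrees 0…15.
Multiplying by (1 + z³ + z⁴) gives running coefficients 1,0,0,1,2,0,0,1,2,0,0,1,2,0,0,1 for degrees 0…15.
Finally multiplying by (1 + z² + z⁴), the product of all factors after the first has coefficients 1,0,1,1,3,1,2,2,4,1,2,2,4,1,2,2 for degrees 0…15.
[z¹⁵] = 1·2 + 1·1 + 1·2 + 1·1 + 1·2 = 8.

8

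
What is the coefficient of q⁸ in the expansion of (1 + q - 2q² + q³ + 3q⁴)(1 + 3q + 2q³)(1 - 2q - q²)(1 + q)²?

-36

(1 + q - 2q² + q³ + 3q⁴) has coefficients 1,1,-2,1,3 for degrees 0…4.
(1 + 3q + 2q³) has coefficients 1,3,0,2,0,0,0,0,0 for degrees 0…8.
Multiplying by (1 - 2q - q²) gives running coefficients 1,1,-7,-1,-4,-2,0,0,0 for degrees 0…8.
Finally multiplying by (1 + q)², the product of all factors after the first has coefficients 1,3,-4,-14,-13,-11,-8,-2,0 for degrees 0…8.
[q⁸] = 1·0 + 1·(-2) − 2·(-8) + 1·(-11) + 3·(-13) = -36.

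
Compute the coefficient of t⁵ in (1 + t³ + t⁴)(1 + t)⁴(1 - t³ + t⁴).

8

(1 + t³ + t⁴) has coefficients 1,0,0,1,1 for degrees 0…4.
(1 + t)⁴ has coefficients 1,4,6,4,1,0 for degrees 0…5.
Finally multiplying by (1 - t³ + t⁴), the product of all factors after the first has coefficients 1,4,6,3,-2,-2 for degrees 0…5.
[t⁵] = 1·(-2) + 1·6 + 1·4 = 8.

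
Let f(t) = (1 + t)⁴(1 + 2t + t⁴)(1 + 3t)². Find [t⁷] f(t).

94

(1 + t)⁴ has coefficients 1,4,6,4,1 for degrees 0…4.
(1 + 2t + t⁴) has coefficients 1,2,0,0,1,0,0,0 for degrees 0…7.
Finally multiplying by (1 + 3t)², the product of all factors after the first has coefficients 1,8,21,18,1,6,9,0 for degrees 0…7.
[t⁷] = 1·0 + 4·9 + 6·6 + 4·1 + 1·18 = 94.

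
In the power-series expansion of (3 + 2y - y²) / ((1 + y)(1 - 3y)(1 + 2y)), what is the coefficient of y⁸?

The denominator gives the recurrence a_n = 7a_(n−2) + 6a_(n−3) for n ≥ 3; the numerator fixes a_0 = 3, a_1 = 2, a_2 = 20.
Iterating: 3, 2, 20, 32, 152, 344, 1256, 3320, 10856, so a_8 = 10856.

10856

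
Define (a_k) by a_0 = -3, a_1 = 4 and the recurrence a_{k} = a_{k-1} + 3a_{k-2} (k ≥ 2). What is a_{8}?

-5

The ordinary generating function has denominator 1 - q - 3q^2.
Iterating the recurrence: a_0,…,a_{8} = -3, 4, -5, 7, -8, 13, -11, 28, -5.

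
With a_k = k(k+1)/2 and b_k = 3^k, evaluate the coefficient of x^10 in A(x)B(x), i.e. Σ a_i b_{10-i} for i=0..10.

66394

Write out a_i and b_{10-i} for i = 0,…,10 and sum the products.
Σ = 0·59049 + 1·19683 + 3·6561 + 6·2187 + 10·729 + 15·243 + 21·81 + 28·27 + 36·9 + 45·3 + 55·1 = 66394.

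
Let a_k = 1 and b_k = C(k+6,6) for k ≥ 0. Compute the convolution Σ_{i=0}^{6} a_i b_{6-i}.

1716

The convolution is the t^6 coefficient of A(t)B(t).
Σ = 1·924 + 1·462 + 1·210 + 1·84 + 1·28 + 1·7 + 1·1 = 1716.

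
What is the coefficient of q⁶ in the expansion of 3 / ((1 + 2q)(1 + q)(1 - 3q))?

The denominator gives the recurrence a_n = 7a_(n−2) + 6a_(n−3) for n ≥ 3; the numerator fixes a_0 = 3, a_1 = 0, a_2 = 21.
Iterating: 3, 0, 21, 18, 147, 252, 1137, so a_6 = 1137.

1137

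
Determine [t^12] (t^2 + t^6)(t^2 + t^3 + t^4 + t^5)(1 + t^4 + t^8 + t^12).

2

(t^2 + t^6) has coefficients 0,0,1,0,0,0,1 for degrees 0…6.
(t^2 + t^3 + t^4 + t^5) has coefficients 0,0,1,1,1,1,0,0,0,0,0,0,0 for degrees 0…12.
Finally multiplying by (1 + t^4 + t^8 + t^12), the product of all factors after the first has coefficients 0,0,1,1,1,1,1,1,1,1,1,1,1 for degrees 0…12.
[t^12] = 1·1 + 1·1 = 2.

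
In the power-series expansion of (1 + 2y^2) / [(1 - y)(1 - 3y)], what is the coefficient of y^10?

The denominator gives the recurrence a_n = 4a_(n−1) − 3a_(n−2) for n ≥ 3; the numerator fixes a_0 = 1, a_1 = 4, a_2 = 15.
Iterating: 1, 4, 15, 48, 147, 444, 1335, 4008, 12027, 36084, 108255, so a_10 = 108255.

108255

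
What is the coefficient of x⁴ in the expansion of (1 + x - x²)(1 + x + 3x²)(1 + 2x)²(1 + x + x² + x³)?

60

(1 + x - x²) has coefficients 1,1,-1 for degrees 0…2.
(1 + x + 3x²) has coefficients 1,1,3,0,0 for degrees 0…4.
Multiplying by (1 + 2x)² gives running coefficients 1,5,11,16,12 for degrees 0…4.
Finally multiplying by (1 + x + x² + x³), the product of all factors after the first has coefficients 1,6,17,33,44 for degrees 0…4.
[x⁴] = 1·44 + 1·33 − 1·17 = 60.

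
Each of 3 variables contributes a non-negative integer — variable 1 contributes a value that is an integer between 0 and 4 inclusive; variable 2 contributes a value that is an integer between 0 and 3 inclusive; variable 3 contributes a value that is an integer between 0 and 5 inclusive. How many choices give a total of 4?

14

The generating function for the choices is (1 + q + q² + q³ + q⁴)·(1 + q + q² + q³)·(1 + q + q² + q³ + q⁴ + q⁵); the count is [q⁴].
(1 + q + q² + q³ + q⁴) has coefficients 1,1,1,1,1 for degrees 0…4.
(1 + q + q² + q³) has coefficients 1,1,1,1,0 for degrees 0…4.
Finally multiplying by (1 + q + q² + q³ + q⁴ + q⁵), the product of all factors after the first has coefficients 1,2,3,4,4 for degrees 0…4.
[q⁴] = 1·4 + 1·4 + 1·3 + 1·2 + 1·1 = 14.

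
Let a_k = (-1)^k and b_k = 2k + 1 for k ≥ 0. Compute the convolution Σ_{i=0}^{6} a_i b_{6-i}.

7

Write out a_i and b_{6-i} for i = 0,…,6 and sum the products.
Σ = 1·13 − 1·11 + 1·9 − 1·7 + 1·5 − 1·3 + 1·1 = 7.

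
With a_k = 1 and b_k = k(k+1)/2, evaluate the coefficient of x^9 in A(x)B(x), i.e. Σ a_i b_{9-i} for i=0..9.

Write out a_i and b_{9-i} for i = 0,…,9 and sum the products.
Σ = 1·45 + 1·36 + 1·28 + 1·21 + 1·15 + 1·10 + 1·6 + 1·3 + 1·1 + 1·0 = 165.

165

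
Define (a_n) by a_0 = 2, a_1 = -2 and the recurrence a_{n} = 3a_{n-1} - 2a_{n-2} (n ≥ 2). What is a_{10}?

The ordinary generating function has denominator 1 - 3t + 2t^2.
Iterating the recurrence: a_0,…,a_{10} = 2, -2, -10, -26, -58, -122, -250, -506, -1018, -2042, -4090.

-4090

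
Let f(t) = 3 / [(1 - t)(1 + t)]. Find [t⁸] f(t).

The denominator gives the recurrence a_n = a_(n−2) for n ≥ 2; the numerator fixes a_0 = 3, a_1 = 0.
Iterating: 3, 0, 3, 0, 3, 0, 3, 0, 3, so a_8 = 3.

3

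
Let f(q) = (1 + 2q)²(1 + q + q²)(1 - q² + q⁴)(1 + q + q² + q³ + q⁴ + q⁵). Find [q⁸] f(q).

(1 + 2q)² has coefficients 1,4,4 for degrees 0…2.
(1 + q + q²) has coefficients 1,1,1,0,0,0,0,0,0 for degrees 0…8.
Multiplying by (1 - q² + q⁴) gives running coefficients 1,1,0,-1,0,1,1,0,0 for degrees 0…8.
Finally multiplying by (1 + q + q² + q³ + q⁴ + q⁵), the product of all factors after the first has coefficients 1,2,2,1,1,2,2,1,1 for degrees 0…8.
[q⁸] = 1·1 + 4·1 + 4·2 = 13.

13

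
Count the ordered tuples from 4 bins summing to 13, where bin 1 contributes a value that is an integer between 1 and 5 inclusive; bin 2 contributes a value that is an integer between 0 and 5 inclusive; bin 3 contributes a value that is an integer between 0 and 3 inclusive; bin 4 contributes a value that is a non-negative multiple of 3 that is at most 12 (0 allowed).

40

The generating function for the choices is (z + z^2 + z^3 + z^4 + z^5)·(1 + z + z^2 + z^3 + z^4 + z^5)·(1 + z + z^2 + z^3)·(1 + z^3 + z^6 + z^9 + z^12); the count is [z^13].
(z + z^2 + z^3 + z^4 + z^5) has coefficients 0,1,1,1,1,1 for degrees 0…5.
(1 + z + z^2 + z^3 + z^4 + z^5) has coefficients 1,1,1,1,1,1,0,0,0,0,0,0,0,0 for degrees 0…13.
Multiplying by (1 + z + z^2 + z^3) gives running coefficients 1,2,3,4,4,4,3,2,1,0,0,0,0,0 for degrees 0…13.
Finally multiplying by (1 + z^3 + z^6 + z^9 + z^12), the product of all factors after the first has coefficients 1,2,3,5,6,7,8,8,8,8,8,8,8,8 for degrees 0…13.
[z^13] = 1·8 + 1·8 + 1·8 + 1·8 + 1·8 = 40.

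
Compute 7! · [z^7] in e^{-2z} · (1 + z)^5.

-1248

The EGF product rule gives c_7 = Σ_{k_1+k_2=7} C(7; k_1,k_2) · ∏ g_i(k_i), where e^{-2z} gives (-2)^k; (1+z)^5 gives the falling factorial (5)_k.
g_1(k) for k = 0…7: 1, -2, 4, -8, 16, -32, 64, -128.
g_2(k) for k = 0…7: 1, 5, 20, 60, 120, 120, 0, 0.
c_7 = Σ_k C(7,k)·g_1(k)·g_2(7−k) = 21·4·120 + 35·(-8)·120 + 35·16·60 + 21·(-32)·20 + 7·64·5 + 1·(-128)·1 = 10080 − 33600 + 33600 − 13440 + 2240 − 128 = -1248.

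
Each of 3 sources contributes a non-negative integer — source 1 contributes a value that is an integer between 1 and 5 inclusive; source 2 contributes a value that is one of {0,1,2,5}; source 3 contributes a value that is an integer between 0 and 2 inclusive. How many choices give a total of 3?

The generating function for the choices is (x + x² + x³ + x⁴ + x⁵)·(1 + x + x² + x⁵)·(1 + x + x²); the count is [x³].
(x + x² + x³ + x⁴ + x⁵) has coefficients 0,1,1,1 for degrees 0…3.
(1 + x + x² + x⁵) has coefficients 1,1,1,0 for degrees 0…3.
Finally multiplying by (1 + x + x²), the product of all factors after the first has coefficients 1,2,3,2 for degrees 0…3.
[x³] = 1·3 + 1·2 + 1·1 = 6.

6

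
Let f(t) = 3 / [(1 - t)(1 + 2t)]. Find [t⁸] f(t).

Partial fractions give a closed form: a_n = (1)·1^n + (2)·(-2)^n.
At n = 8: a_8 = 513.

513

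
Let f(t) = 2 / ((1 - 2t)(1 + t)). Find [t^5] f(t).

Partial fractions give a closed form: a_n = (4/3)·2^n + (2/3)·(-1)^n.
At n = 5: a_5 = 42.

42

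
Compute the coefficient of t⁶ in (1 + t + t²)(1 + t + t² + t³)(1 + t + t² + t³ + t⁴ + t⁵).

11

(1 + t + t²) has coefficients 1,1,1 for degrees 0…2.
(1 + t + t² + t³) has coefficients 1,1,1,1,0,0,0 for degrees 0…6.
Finally multiplying by (1 + t + t² + t³ + t⁴ + t⁵), the product of all factors after the first has coefficients 1,2,3,4,4,4,3 for degrees 0…6.
[t⁶] = 1·3 + 1·4 + 1·4 = 11.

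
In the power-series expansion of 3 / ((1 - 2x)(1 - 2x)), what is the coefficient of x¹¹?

73728

The denominator gives the recurrence a_n = 4a_(n−1) − 4a_(n−2) for n ≥ 2; the numerator fixes a_0 = 3, a_1 = 12.
Iterating: 3, 12, 36, 96, 240, 576, 1344, 3072, 6912, 15360, 33792, 73728, so a_11 = 73728.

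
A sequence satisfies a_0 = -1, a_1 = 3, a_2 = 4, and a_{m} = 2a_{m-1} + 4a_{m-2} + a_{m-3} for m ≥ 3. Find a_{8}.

6940

The ordinary generating function has denominator 1 - 2q - 4q^2 - q^3.
Iterating the recurrence: a_0,…,a_{8} = -1, 3, 4, 19, 57, 194, 635, 2103, 6940.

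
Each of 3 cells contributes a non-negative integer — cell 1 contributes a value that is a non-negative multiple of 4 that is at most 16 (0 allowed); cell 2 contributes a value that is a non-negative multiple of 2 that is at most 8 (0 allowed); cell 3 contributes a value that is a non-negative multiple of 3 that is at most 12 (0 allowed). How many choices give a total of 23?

The generating function for the choices is (1 + y^4 + y^8 + y^12 + y^16)·(1 + y^2 + y^4 + y^6 + y^8)·(1 + y^3 + y^6 + y^9 + y^12); the count is [y^23].
(1 + y^4 + y^8 + y^12 + y^16) has coefficients 1,0,0,0,1,0,0,0,1,0,0,0,1,0,0,0,1 for degrees 0…16.
(1 + y^2 + y^4 + y^6 + y^8) has coefficients 1,0,1,0,1,0,1,0,1,0,0,0,0,0,0,0,0,0,0,0,0,0,0,0 for degrees 0…23.
Finally multiplying by (1 + y^3 + y^6 + y^9 + y^12), the product of all factors after the first has coefficients 1,0,1,1,1,1,2,1,2,2,1,2,2,1,2,1,1,1,1,0,1,0,0,0 for degrees 0…23.
[y^23] = 1·0 + 1·0 + 1·1 + 1·2 + 1·1 = 4.

4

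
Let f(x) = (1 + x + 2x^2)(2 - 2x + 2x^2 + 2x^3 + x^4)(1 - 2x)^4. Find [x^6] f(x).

194

(1 + x + 2x^2) has coefficients 1,1,2 for degrees 0…2.
(2 - 2x + 2x^2 + 2x^3 + x^4) has coefficients 2,-2,2,2,1,0,0 for degrees 0…6.
Finally multiplying by (1 - 2x)^4, the product of all factors after the first has coefficients 2,-18,66,-126,129,-56,-8 for degrees 0…6.
[x^6] = 1·(-8) + 1·(-56) + 2·129 = 194.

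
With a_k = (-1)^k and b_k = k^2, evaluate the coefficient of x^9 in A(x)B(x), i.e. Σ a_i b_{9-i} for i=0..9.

45

This is [x^9] in the product of the two ordinary generating functions.
Σ = 1·81 − 1·64 + 1·49 − 1·36 + 1·25 − 1·16 + 1·9 − 1·4 + 1·1 − 1·0 = 45.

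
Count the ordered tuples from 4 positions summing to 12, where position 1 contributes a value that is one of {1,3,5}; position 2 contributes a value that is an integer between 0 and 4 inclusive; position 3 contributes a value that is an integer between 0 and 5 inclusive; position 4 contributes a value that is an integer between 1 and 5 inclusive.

The generating function for the choices is (z + z³ + z⁵)·(1 + z + z² + z³ + z⁴)·(1 + z + z² + z³ + z⁴ + z⁵)·(z + z² + z³ + z⁴ + z⁵); the count is [z¹²].
(z + z³ + z⁵) has coefficients 0,1,0,1,0,1 for degrees 0…5.
(1 + z + z² + z³ + z⁴) has coefficients 1,1,1,1,1,0,0,0,0,0,0,0,0 for degrees 0…12.
Multiplying by (1 + z + z² + z³ + z⁴ + z⁵) gives running coefficients 1,2,3,4,5,5,4,3,2,1,0,0,0 for degrees 0…12.
Finally multiplying by (z + z² + z³ + z⁴ + z⁵), the product of all factors after the first has coefficients 0,1,3,6,10,15,19,21,21,19,15,10,6 for degrees 0…12.
[z¹²] = 1·10 + 1·19 + 1·21 = 50.

50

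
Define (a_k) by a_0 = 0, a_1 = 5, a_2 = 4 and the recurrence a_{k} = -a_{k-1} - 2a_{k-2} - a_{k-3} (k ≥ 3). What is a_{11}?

The ordinary generating function has denominator 1 + q + 2q^2 + q^3.
Iterating the recurrence: a_0,…,a_{11} = 0, 5, 4, -14, 1, 23, -11, -36, 35, 48, -82, -49.

-49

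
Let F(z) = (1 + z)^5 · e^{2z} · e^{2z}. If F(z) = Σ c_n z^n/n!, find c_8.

The EGF product rule gives c_8 = Σ_{k_1+k_2+k_3=8} C(8; k_1,k_2,k_3) · ∏ g_i(k_i), where (1+z)^5 gives the falling factorial (5)_k; e^{2z} gives (2)^k; e^{2z} gives (2)^k.
g_1(k) for k = 0…8: 1, 5, 20, 60, 120, 120, 0, 0, 0.
g_2(k) for k = 0…8: 1, 2, 4, 8, 16, 32, 64, 128, 256.
g_3(k) for k = 0…8: 1, 2, 4, 8, 16, 32, 64, 128, 256.
First combine the last two factors: h(k) = Σ_j C(k,j)·g_2(j)·g_3(k−j) for k = 0…8: 1, 4, 16, 64, 256, 1024, 4096, 16384, 65536.
c_8 = Σ_k C(8,k)·g_1(k)·h(8−k) = 1·1·65536 + 8·5·16384 + 28·20·4096 + 56·60·1024 + 70·120·256 + 56·120·64 = 65536 + 655360 + 2293760 + 3440640 + 2150400 + 430080 = 9035776.

9035776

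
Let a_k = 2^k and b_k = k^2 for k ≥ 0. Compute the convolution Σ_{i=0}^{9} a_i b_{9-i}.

Write out a_i and b_{9-i} for i = 0,…,9 and sum the products.
Σ = 1·81 + 2·64 + 4·49 + 8·36 + 16·25 + 32·16 + 64·9 + 128·4 + 256·1 + 512·0 = 2949.

2949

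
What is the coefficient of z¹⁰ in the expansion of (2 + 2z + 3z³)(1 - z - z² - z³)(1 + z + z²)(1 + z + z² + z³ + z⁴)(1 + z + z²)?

(2 + 2z + 3z³) has coefficients 2,2,0,3 for degrees 0…3.
(1 - z - z² - z³) has coefficients 1,-1,-1,-1,0,0,0,0,0,0,0 for degrees 0…10.
Multiplying by (1 + z + z²) gives running coefficients 1,0,-1,-3,-2,-1,0,0,0,0,0 for degrees 0…10.
Multiplying by (1 + z + z² + z³ + z⁴) gives running coefficients 1,1,0,-3,-5,-7,-7,-6,-3,-1,0 for degrees 0…10.
Finally multiplying by (1 + z + z²), the product of all factors after the first has coefficients 1,2,2,-2,-8,-15,-19,-20,-16,-10,-4 for degrees 0…10.
[z¹⁰] = 2·(-4) + 2·(-10) + 3·(-20) = -88.

-88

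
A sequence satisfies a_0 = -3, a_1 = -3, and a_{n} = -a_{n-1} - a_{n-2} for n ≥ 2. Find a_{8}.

The ordinary generating function has denominator 1 + x + x^2.
Iterating the recurrence: a_0,…,a_{8} = -3, -3, 6, -3, -3, 6, -3, -3, 6.

6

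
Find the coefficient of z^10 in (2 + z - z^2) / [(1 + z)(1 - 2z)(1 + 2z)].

Partial fractions give a closed form: a_n = (3/4)·2^n + (5/4)·(-2)^n.
At n = 10: a_10 = 2048.

2048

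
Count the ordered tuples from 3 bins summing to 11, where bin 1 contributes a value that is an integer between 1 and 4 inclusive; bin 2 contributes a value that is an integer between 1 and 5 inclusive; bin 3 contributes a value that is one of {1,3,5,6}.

The generating function for the choices is (q + q² + q³ + q⁴)·(q + q² + q³ + q⁴ + q⁵)·(q + q³ + q⁵ + q⁶); the count is [q¹¹].
(q + q² + q³ + q⁴) has coefficients 0,1,1,1,1 for degrees 0…4.
(q + q² + q³ + q⁴ + q⁵) has coefficients 0,1,1,1,1,1,0,0,0,0,0,0 for degrees 0…11.
Finally multiplying by (q + q³ + q⁵ + q⁶), the product of all factors after the first has coefficients 0,0,1,1,2,2,3,3,3,2,2,1 for degrees 0…11.
[q¹¹] = 1·2 + 1·2 + 1·3 + 1·3 = 10.

10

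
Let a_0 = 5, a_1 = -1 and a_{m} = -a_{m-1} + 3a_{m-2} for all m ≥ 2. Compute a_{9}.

-3763

The ordinary generating function has denominator 1 + q - 3q^2.
Iterating the recurrence: a_0,…,a_{9} = 5, -1, 16, -19, 67, -124, 325, -697, 1672, -3763.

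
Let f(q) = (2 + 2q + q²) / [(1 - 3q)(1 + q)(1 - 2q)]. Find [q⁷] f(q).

13114

Partial fractions give a closed form: a_n = (25/4)·3^n + (1/12)·(-1)^n + (-13/3)·2^n.
At n = 7: a_7 = 13114.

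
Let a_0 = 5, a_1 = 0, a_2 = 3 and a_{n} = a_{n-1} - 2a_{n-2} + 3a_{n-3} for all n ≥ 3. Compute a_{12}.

-213

The ordinary generating function has denominator 1 - y + 2y^2 - 3y^3.
Iterating the recurrence: a_0,…,a_{12} = 5, 0, 3, 18, 12, -15, 15, 81, 6, -111, 120, 360, -213.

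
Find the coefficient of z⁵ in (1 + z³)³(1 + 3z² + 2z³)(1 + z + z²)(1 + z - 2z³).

(1 + z³)³ has coefficients 1,0,0,3,0,0 for degrees 0…5.
(1 + 3z² + 2z³) has coefficients 1,0,3,2,0,0 for degrees 0…5.
Multiplying by (1 + z + z²) gives running coefficients 1,1,4,5,5,2 for degrees 0…5.
Finally multiplying by (1 + z - 2z³), the product of all factors after the first has coefficients 1,2,5,7,8,-1 for degrees 0…5.
[z⁵] = 1·(-1) + 3·5 = 14.

14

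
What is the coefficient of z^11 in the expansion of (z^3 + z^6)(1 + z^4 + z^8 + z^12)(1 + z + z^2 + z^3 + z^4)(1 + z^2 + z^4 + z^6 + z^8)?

10

(z^3 + z^6) has coefficients 0,0,0,1,0,0,1 for degrees 0…6.
(1 + z^4 + z^8 + z^12) has coefficients 1,0,0,0,1,0,0,0,1,0,0,0 for degrees 0…11.
Multiplying by (1 + z + z^2 + z^3 + z^4) gives running coefficients 1,1,1,1,2,1,1,1,2,1,1,1 for degrees 0…11.
Finally multiplying by (1 + z^2 + z^4 + z^6 + z^8), the product of all factors after the first has coefficients 1,1,2,2,4,3,5,4,7,5,7,5 for degrees 0…11.
[z^11] = 1·7 + 1·3 = 10.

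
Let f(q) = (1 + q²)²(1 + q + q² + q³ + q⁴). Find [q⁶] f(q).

(1 + q²)² has coefficients 1,0,2,0,1 for degrees 0…4.
(1 + q + q² + q³ + q⁴) has coefficients 1,1,1,1,1,0,0 for degrees 0…6.
[q⁶] = 1·0 + 2·1 + 1·1 = 3.

3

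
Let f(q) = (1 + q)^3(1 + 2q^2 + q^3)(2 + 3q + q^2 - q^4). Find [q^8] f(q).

-8

(1 + q)^3 has coefficients 1,3,3,1 for degrees 0…3.
(1 + 2q^2 + q^3) has coefficients 1,0,2,1,0,0,0,0,0 for degrees 0…8.
Finally multiplying by (2 + 3q + q^2 - q^4), the product of all factors after the first has coefficients 2,3,5,8,4,1,-2,-1,0 for degrees 0…8.
[q^8] = 1·0 + 3·(-1) + 3·(-2) + 1·1 = -8.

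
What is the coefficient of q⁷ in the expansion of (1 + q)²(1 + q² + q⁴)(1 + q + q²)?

3

(1 + q)² has coefficients 1,2,1 for degrees 0…2.
(1 + q² + q⁴) has coefficients 1,0,1,0,1,0,0,0 for degrees 0…7.
Finally multiplying by (1 + q + q²), the product of all factors after the first has coefficients 1,1,2,1,2,1,1,0 for degrees 0…7.
[q⁷] = 1·0 + 2·1 + 1·1 = 3.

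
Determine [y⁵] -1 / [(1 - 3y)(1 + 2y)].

Partial fractions give a closed form: a_n = (-3/5)·3^n + (-2/5)·(-2)^n.
At n = 5: a_5 = -133.

-133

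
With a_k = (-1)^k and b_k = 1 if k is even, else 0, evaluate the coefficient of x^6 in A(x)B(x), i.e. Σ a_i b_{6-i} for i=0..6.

4

The convolution is the x^6 coefficient of A(x)B(x).
Σ = 1·1 − 1·0 + 1·1 − 1·0 + 1·1 − 1·0 + 1·1 = 4.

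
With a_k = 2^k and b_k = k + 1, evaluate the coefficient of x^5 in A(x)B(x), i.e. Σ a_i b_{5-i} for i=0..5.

This is [x^5] in the product of the two ordinary generating functions.
Σ = 1·6 + 2·5 + 4·4 + 8·3 + 16·2 + 32·1 = 120.

120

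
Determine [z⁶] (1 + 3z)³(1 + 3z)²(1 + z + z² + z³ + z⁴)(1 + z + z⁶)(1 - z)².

-419

(1 + 3z)³ has coefficients 1,9,27,27 for degrees 0…3.
(1 + 3z)² has coefficients 1,6,9,0,0,0,0 for degrees 0…6.
Multiplying by (1 + z + z² + z³ + z⁴) gives running coefficients 1,7,16,16,16,15,9 for degrees 0…6.
Multiplying by (1 + z + z⁶) gives running coefficients 1,8,23,32,32,31,25 for degrees 0…6.
Finally multiplying by (1 - z)², the product of all factors after the first has coefficients 1,6,8,-6,-9,-1,-5 for degrees 0…6.
[z⁶] = 1·(-5) + 9·(-1) + 27·(-9) + 27·(-6) = -419.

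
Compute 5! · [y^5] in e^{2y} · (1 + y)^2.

The EGF product rule gives c_5 = Σ_{k_1+k_2=5} C(5; k_1,k_2) · ∏ g_i(k_i), where e^{2y} gives (2)^k; (1+y)^2 gives the falling factorial (2)_k.
g_1(k) for k = 0…5: 1, 2, 4, 8, 16, 32.
g_2(k) for k = 0…5: 1, 2, 2, 0, 0, 0.
c_5 = Σ_k C(5,k)·g_1(k)·g_2(5−k) = 10·8·2 + 5·16·2 + 1·32·1 = 160 + 160 + 32 = 352.

352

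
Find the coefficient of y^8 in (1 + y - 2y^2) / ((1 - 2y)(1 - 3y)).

21358

The denominator gives the recurrence a_n = 5a_(n−1) − 6a_(n−2) for n ≥ 3; the numerator fixes a_0 = 1, a_1 = 6, a_2 = 22.
Iterating: 1, 6, 22, 74, 238, 746, 2302, 7034, 21358, so a_8 = 21358.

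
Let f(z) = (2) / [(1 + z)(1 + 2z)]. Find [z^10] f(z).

Partial fractions give a closed form: a_n = (-2)·(-1)^n + (4)·(-2)^n.
At n = 10: a_10 = 4094.

4094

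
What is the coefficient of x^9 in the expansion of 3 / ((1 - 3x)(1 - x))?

88572

Partial fractions give a closed form: a_n = (9/2)·3^n + (-3/2)·1^n.
At n = 9: a_9 = 88572.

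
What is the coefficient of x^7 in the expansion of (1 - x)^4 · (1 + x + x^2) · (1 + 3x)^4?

(1 - x)^4 has coefficients 1,-4,6,-4,1 for degrees 0…4.
(1 + x + x^2) has coefficients 1,1,1,0,0,0,0,0 for degrees 0…7.
Finally multiplying by (1 + 3x)^4, the product of all factors after the first has coefficients 1,13,67,174,243,189,81,0 for degrees 0…7.
[x^7] = 1·0 − 4·81 + 6·189 − 4·243 + 1·174 = 12.

12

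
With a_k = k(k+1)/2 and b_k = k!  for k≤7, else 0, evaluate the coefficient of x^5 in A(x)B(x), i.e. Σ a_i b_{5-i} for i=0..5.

This is [x^5] in the product of the two ordinary generating functions.
Σ = 0·120 + 1·24 + 3·6 + 6·2 + 10·1 + 15·1 = 79.

79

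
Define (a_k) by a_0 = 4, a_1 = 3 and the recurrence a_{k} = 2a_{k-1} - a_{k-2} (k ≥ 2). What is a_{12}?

-8

The ordinary generating function has denominator 1 - 2x + x^2.
Iterating the recurrence: a_0,…,a_{12} = 4, 3, 2, 1, 0, -1, -2, -3, -4, -5, -6, -7, -8.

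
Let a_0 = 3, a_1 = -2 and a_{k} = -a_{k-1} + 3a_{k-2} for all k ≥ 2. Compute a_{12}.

36467

The ordinary generating function has denominator 1 + y - 3y^2.
Iterating the recurrence: a_0,…,a_{12} = 3, -2, 11, -17, 50, -101, 251, -554, 1307, -2969, 6890, -15797, 36467.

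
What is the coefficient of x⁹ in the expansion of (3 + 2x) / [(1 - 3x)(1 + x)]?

Partial fractions give a closed form: a_n = (11/4)·3^n + (1/4)·(-1)^n.
At n = 9: a_9 = 54128.

54128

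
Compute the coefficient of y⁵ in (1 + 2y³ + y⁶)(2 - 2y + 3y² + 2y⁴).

(1 + 2y³ + y⁶) has coefficients 1,0,0,2,0,0 for degrees 0…5.
(2 - 2y + 3y² + 2y⁴) has coefficients 2,-2,3,0,2,0 for degrees 0…5.
[y⁵] = 1·0 + 2·3 = 6.

6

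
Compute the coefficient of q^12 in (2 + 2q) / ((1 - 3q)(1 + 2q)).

Partial fractions give a closed form: a_n = (8/5)·3^n + (2/5)·(-2)^n.
At n = 12: a_12 = 851944.

851944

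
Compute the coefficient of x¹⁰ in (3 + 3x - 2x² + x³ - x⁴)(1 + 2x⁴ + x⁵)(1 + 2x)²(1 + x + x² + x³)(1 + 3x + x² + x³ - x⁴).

387

(3 + 3x - 2x² + x³ - x⁴) has coefficients 3,3,-2,1,-1 for degrees 0…4.
(1 + 2x⁴ + x⁵) has coefficients 1,0,0,0,2,1,0,0,0,0,0 for degrees 0…10.
Multiplying by (1 + 2x)² gives running coefficients 1,4,4,0,2,9,12,4,0,0,0 for degrees 0…10.
Multiplying by (1 + x + x² + x³) gives running coefficients 1,5,9,9,10,15,23,27,25,16,4 for degrees 0…10.
Finally multiplying by (1 + 3x + x² + x³ - x⁴), the product of all factors after the first has coefficients 1,8,25,42,50,58,78,112,134,126,81 for degrees 0…10.
[x¹⁰] = 3·81 + 3·126 − 2·134 + 1·112 − 1·78 = 387.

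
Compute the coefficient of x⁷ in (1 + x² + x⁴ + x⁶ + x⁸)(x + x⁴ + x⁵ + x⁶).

(1 + x² + x⁴ + x⁶ + x⁸) has coefficients 1,0,1,0,1,0,1,0 for degrees 0…7.
(x + x⁴ + x⁵ + x⁶) has coefficients 0,1,0,0,1,1,1,0 for degrees 0…7.
[x⁷] = 1·0 + 1·1 + 1·0 + 1·1 = 2.

2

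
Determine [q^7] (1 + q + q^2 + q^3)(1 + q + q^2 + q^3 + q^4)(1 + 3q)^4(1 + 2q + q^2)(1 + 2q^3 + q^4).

(1 + q + q^2 + q^3) has coefficients 1,1,1,1 for degrees 0…3.
(1 + q + q^2 + q^3 + q^4) has coefficients 1,1,1,1,1,0,0,0 for degrees 0…7.
Multiplying by (1 + 3q)^4 gives running coefficients 1,13,67,175,256,255,243,189 for degrees 0…7.
Multiplying by (1 + 2q + q^2) gives running coefficients 1,15,94,322,673,942,1009,930 for degrees 0…7.
Finally multiplying by (1 + 2q^3 + q^4), the product of all factors after the first has coefficients 1,15,94,324,704,1145,1747,2598 for degrees 0…7.
[q^7] = 1·2598 + 1·1747 + 1·1145 + 1·704 = 6194.

6194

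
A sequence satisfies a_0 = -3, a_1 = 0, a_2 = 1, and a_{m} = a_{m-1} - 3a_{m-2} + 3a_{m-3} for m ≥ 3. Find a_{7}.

-56

The ordinary generating function has denominator 1 - x + 3x^2 - 3x^3.
Iterating the recurrence: a_0,…,a_{7} = -3, 0, 1, -8, -11, 16, 25, -56.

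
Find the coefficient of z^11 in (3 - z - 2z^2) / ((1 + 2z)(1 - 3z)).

The denominator gives the recurrence a_n = a_(n−1) + 6a_(n−2) for n ≥ 3; the numerator fixes a_0 = 3, a_1 = 2, a_2 = 18.
Iterating: 3, 2, 18, 30, 138, 318, 1146, 3054, 9930, 28254, 87834, 257358, so a_11 = 257358.

257358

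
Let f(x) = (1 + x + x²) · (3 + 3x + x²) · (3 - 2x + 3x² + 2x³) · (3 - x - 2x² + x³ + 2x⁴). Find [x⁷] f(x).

(1 + x + x²) has coefficients 1,1,1 for degrees 0…2.
(3 + 3x + x²) has coefficients 3,3,1,0,0,0,0,0 for degrees 0…7.
Multiplying by (3 - 2x + 3x² + 2x³) gives running coefficients 9,3,6,13,9,2,0,0 for degrees 0…7.
Finally multiplying by (3 - x - 2x² + x³ + 2x⁴), the product of all factors after the first has coefficients 27,0,-3,36,23,-17,5,31 for degrees 0…7.
[x⁷] = 1·31 + 1·5 + 1·(-17) = 19.

19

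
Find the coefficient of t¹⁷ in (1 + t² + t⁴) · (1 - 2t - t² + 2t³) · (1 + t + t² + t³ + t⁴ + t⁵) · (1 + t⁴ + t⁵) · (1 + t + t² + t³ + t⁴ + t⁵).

15

(1 + t² + t⁴) has coefficients 1,0,1,0,1 for degrees 0…4.
(1 - 2t - t² + 2t³) has coefficients 1,-2,-1,2,0,0,0,0,0,0,0,0,0,0,0,0,0,0 for degrees 0…17.
Multiplying by (1 + t + t² + t³ + t⁴ + t⁵) gives running coefficients 1,-1,-2,0,0,0,-1,1,2,0,0,0,0,0,0,0,0,0 for degrees 0…17.
Multiplying by (1 + t⁴ + t⁵) gives running coefficients 1,-1,-2,0,1,0,-4,-1,2,0,-1,0,3,2,0,0,0,0 for degrees 0…17.
Finally multiplying by (1 + t + t² + t³ + t⁴ + t⁵), the product of all factors after the first has coefficients 1,0,-2,-2,-1,-1,-6,-6,-2,-2,-4,-4,3,6,4,4,5,5 for degrees 0…17.
[t¹⁷] = 1·5 + 1·4 + 1·6 = 15.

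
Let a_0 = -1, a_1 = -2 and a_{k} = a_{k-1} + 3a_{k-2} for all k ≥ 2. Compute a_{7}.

-314

The ordinary generating function has denominator 1 - z - 3z^2.
Iterating the recurrence: a_0,…,a_{7} = -1, -2, -5, -11, -26, -59, -137, -314.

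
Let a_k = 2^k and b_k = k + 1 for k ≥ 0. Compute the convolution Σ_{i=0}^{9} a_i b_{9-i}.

Write out a_i and b_{9-i} for i = 0,…,9 and sum the products.
Σ = 1·10 + 2·9 + 4·8 + 8·7 + 16·6 + 32·5 + 64·4 + 128·3 + 256·2 + 512·1 = 2036.

2036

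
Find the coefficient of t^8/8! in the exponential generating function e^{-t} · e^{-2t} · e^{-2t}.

390625

The EGF product rule gives c_8 = Σ_{k_1+k_2+k_3=8} C(8; k_1,k_2,k_3) · ∏ g_i(k_i), where e^{-t} gives (-1)^k; e^{-2t} gives (-2)^k; e^{-2t} gives (-2)^k.
g_1(k) for k = 0…8: 1, -1, 1, -1, 1, -1, 1, -1, 1.
g_2(k) for k = 0…8: 1, -2, 4, -8, 16, -32, 64, -128, 256.
g_3(k) for k = 0…8: 1, -2, 4, -8, 16, -32, 64, -128, 256.
First combine the last two factors: h(k) = Σ_j C(k,j)·g_2(j)·g_3(k−j) for k = 0…8: 1, -4, 16, -64, 256, -1024, 4096, -16384, 65536.
c_8 = Σ_k C(8,k)·g_1(k)·h(8−k) = 1·1·65536 + 8·(-1)·(-16384) + 28·1·4096 + 56·(-1)·(-1024) + 70·1·256 + 56·(-1)·(-64) + 28·1·16 + 8·(-1)·(-4) + 1·1·1 = 65536 + 131072 + 114688 + 57344 + 17920 + 3584 + 448 + 32 + 1 = 390625.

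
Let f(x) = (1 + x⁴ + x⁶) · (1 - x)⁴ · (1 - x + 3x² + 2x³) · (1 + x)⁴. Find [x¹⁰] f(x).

11

(1 + x⁴ + x⁶) has coefficients 1,0,0,0,1,0,1 for degrees 0…6.
(1 - x)⁴ has coefficients 1,-4,6,-4,1,0,0,0,0,0,0 for degrees 0…10.
Multiplying by (1 - x + 3x² + 2x³) gives running coefficients 1,-5,13,-20,15,-1,-5,2,0,0,0 for degrees 0…10.
Finally multiplying by (1 + x)⁴, the product of all factors after the first has coefficients 1,-1,-1,6,-6,-14,14,16,-11,-9,3 for degrees 0…10.
[x¹⁰] = 1·3 + 1·14 + 1·(-6) = 11.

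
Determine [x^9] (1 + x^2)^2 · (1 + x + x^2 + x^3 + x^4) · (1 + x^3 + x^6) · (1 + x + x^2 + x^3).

26

(1 + x^2)^2 has coefficients 1,0,2,0,1 for degrees 0…4.
(1 + x + x^2 + x^3 + x^4) has coefficients 1,1,1,1,1,0,0,0,0,0 for degrees 0…9.
Multiplying by (1 + x^3 + x^6) gives running coefficients 1,1,1,2,2,1,2,2,1,1 for degrees 0…9.
Finally multiplying by (1 + x + x^2 + x^3), the product of all factors after the first has coefficients 1,2,3,5,6,6,7,7,6,6 for degrees 0…9.
[x^9] = 1·6 + 2·7 + 1·6 = 26.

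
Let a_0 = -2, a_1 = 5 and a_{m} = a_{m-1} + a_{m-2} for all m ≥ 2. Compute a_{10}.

The ordinary generating function has denominator 1 - y - y^2.
Iterating the recurrence: a_0,…,a_{10} = -2, 5, 3, 8, 11, 19, 30, 49, 79, 128, 207.

207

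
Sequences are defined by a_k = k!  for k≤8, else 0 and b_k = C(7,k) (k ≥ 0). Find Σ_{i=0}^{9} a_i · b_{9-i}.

418028

The convolution is the x^9 coefficient of A(x)B(x).
Σ = 1·0 + 1·0 + 2·1 + 6·7 + 24·21 + 120·35 + 720·35 + 5040·21 + 40320·7 + 0·1 = 418028.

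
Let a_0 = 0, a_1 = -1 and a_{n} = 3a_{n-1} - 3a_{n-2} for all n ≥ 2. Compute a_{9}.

The ordinary generating function has denominator 1 - 3x + 3x^2.
Iterating the recurrence: a_0,…,a_{9} = 0, -1, -3, -6, -9, -9, 0, 27, 81, 162.

162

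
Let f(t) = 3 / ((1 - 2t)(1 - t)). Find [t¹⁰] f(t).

Partial fractions give a closed form: a_n = (6)·2^n + (-3)·1^n.
At n = 10: a_10 = 6141.

6141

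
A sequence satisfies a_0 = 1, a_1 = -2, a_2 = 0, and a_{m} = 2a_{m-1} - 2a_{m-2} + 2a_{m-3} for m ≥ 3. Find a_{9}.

40

The ordinary generating function has denominator 1 - 2q + 2q^2 - 2q^3.
Iterating the recurrence: a_0,…,a_{9} = 1, -2, 0, 6, 8, 4, 4, 16, 32, 40.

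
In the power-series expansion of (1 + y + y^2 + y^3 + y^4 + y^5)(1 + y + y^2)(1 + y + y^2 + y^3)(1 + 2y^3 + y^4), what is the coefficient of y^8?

41

(1 + y + y^2 + y^3 + y^4 + y^5) has coefficients 1,1,1,1,1,1 for degrees 0…5.
(1 + y + y^2) has coefficients 1,1,1,0,0,0,0,0,0 for degrees 0…8.
Multiplying by (1 + y + y^2 + y^3) gives running coefficients 1,2,3,3,2,1,0,0,0 for degrees 0…8.
Finally multiplying by (1 + 2y^3 + y^4), the product of all factors after the first has coefficients 1,2,3,5,7,9,9,7,4 for degrees 0…8.
[y^8] = 1·4 + 1·7 + 1·9 + 1·9 + 1·7 + 1·5 = 41.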